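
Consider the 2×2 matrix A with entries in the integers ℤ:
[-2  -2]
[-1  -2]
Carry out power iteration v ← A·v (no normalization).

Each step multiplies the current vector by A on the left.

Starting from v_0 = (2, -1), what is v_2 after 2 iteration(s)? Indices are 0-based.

v_0 = (2, -1).
v_1 = A·v_0 = (-2, 0).
v_2 = A·v_1 = (4, 2).

v_2 = (4, 2)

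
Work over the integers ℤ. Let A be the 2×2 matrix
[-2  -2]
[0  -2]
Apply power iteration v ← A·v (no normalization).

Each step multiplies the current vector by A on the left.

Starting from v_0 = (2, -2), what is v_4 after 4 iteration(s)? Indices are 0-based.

v_4 = (-96, -32)

v_0 = (2, -2).
v_1 = A·v_0 = (0, 4).
v_2 = A·v_1 = (-8, -8).
v_3 = A·v_2 = (32, 16).
v_4 = A·v_3 = (-96, -32).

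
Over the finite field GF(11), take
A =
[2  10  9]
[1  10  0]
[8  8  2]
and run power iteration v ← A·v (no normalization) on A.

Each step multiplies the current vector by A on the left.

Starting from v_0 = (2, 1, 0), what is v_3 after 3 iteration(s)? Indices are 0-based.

v_0 = (2, 1, 0).
v_1 = A·v_0 = (3, 1, 2).
v_2 = A·v_1 = (1, 2, 3).
v_3 = A·v_2 = (5, 10, 8).

v_3 = (5, 10, 8)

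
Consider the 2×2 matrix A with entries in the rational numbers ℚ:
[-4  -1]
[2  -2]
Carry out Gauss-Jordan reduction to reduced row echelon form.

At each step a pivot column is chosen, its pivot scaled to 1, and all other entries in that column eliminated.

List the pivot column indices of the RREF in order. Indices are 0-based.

pivot(0,0)=-4: scale R0 → (1, 1/4)
  clear (1,0): R1 −= (2)R0 → (0, -5/2)
pivot(1,1)=-5/2: scale R1 → (0, 1)
  clear (0,1): R0 −= (1/4)R1 → (1, 0)

pivot columns: 0, 1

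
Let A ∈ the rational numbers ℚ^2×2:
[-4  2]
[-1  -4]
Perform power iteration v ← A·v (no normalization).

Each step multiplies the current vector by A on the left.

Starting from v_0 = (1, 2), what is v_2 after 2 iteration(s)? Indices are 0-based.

v_0 = (1, 2).
v_1 = A·v_0 = (0, -9).
v_2 = A·v_1 = (-18, 36).

v_2 = (-18, 36)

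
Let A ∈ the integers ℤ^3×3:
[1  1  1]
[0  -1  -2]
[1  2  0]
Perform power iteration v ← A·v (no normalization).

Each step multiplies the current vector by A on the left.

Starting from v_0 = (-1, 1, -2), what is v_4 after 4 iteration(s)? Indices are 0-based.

v_0 = (-1, 1, -2).
v_1 = A·v_0 = (-2, 3, 1).
v_2 = A·v_1 = (2, -5, 4).
v_3 = A·v_2 = (1, -3, -8).
v_4 = A·v_3 = (-10, 19, -5).

v_4 = (-10, 19, -5)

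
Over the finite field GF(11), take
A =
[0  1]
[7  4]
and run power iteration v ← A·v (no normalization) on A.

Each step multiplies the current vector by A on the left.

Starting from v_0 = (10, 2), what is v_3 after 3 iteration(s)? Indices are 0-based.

v_3 = (7, 2)

v_0 = (10, 2).
v_1 = A·v_0 = (2, 1).
v_2 = A·v_1 = (1, 7).
v_3 = A·v_2 = (7, 2).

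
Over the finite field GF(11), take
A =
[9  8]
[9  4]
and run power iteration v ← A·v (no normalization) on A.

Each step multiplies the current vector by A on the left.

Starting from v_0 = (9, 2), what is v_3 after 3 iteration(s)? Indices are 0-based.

v_3 = (7, 8)

v_0 = (9, 2).
v_1 = A·v_0 = (9, 1).
v_2 = A·v_1 = (1, 8).
v_3 = A·v_2 = (7, 8).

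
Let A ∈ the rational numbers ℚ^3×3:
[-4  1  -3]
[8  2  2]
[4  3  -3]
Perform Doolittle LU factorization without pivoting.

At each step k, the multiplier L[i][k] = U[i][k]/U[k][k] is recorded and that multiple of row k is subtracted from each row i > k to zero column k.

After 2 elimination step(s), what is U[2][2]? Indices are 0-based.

U[2][2] = -2

[col 0] pivot -4
  R1 -= -2*R0 → (0, 4, -4)  (L[1][0] := -2)
  R2 -= -1*R0 → (0, 4, -6)  (L[2][0] := -1)
[col 1] pivot 4
  R2 -= 1*R1 → (0, 0, -2)  (L[2][1] := 1)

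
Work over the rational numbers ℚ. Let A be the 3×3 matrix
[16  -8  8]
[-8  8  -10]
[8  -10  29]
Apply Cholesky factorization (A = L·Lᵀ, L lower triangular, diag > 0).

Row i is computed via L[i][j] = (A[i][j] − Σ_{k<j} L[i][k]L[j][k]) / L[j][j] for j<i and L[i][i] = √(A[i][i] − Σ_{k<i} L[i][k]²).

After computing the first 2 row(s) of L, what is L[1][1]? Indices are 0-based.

Step 1: L[0][0] = √(16) = 4.
  L[1][0] = (-8) / L[0][0] = -2.
Step 2: L[1][1] = √(4) = 2.

L[1][1] = 2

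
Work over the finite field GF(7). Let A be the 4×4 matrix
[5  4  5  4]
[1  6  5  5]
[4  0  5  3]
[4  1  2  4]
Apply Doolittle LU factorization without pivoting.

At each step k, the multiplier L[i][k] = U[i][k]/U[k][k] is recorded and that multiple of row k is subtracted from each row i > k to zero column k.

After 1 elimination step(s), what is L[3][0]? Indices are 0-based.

k=0: U[0][0]=5
  eliminate (1,0): mult=3, new row 1: (0, 1, 4, 0); set L[1][0]=3
  eliminate (2,0): mult=5, new row 2: (0, 1, 1, 4); set L[2][0]=5
  eliminate (3,0): mult=5, new row 3: (0, 2, 5, 5); set L[3][0]=5

L[3][0] = 5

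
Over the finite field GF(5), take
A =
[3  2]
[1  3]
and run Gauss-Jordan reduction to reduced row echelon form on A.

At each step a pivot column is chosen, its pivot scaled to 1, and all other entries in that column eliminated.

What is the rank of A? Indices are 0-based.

rank = 2

step 1: normalize row 0 (÷3) = (1, 4)
  row 1: subtract 1×row0 = (0, 4)
step 2: normalize row 1 (÷4) = (0, 1)
  row 0: subtract 4×row1 = (1, 0)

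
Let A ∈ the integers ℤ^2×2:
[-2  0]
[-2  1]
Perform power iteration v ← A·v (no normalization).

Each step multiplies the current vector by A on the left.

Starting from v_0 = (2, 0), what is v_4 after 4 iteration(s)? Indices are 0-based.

v_0 = (2, 0).
v_1 = A·v_0 = (-4, -4).
v_2 = A·v_1 = (8, 4).
v_3 = A·v_2 = (-16, -12).
v_4 = A·v_3 = (32, 20).

v_4 = (32, 20)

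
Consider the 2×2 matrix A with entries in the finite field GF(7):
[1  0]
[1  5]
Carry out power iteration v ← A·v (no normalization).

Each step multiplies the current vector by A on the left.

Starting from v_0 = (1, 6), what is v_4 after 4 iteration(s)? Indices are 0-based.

v_4 = (1, 0)

v_0 = (1, 6).
v_1 = A·v_0 = (1, 3).
v_2 = A·v_1 = (1, 2).
v_3 = A·v_2 = (1, 4).
v_4 = A·v_3 = (1, 0).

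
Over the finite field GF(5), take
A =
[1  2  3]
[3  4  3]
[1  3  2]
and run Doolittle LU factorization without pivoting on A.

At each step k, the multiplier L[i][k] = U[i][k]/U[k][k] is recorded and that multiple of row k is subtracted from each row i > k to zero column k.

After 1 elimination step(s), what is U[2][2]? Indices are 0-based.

U[2][2] = 4

Step 1: pivot at (0,0) is 1.
  row1 ← row1 − (3)·row0  ⇒  L[1][0]=3, U row1=(0, 3, 4)
  row2 ← row2 − (1)·row0  ⇒  L[2][0]=1, U row2=(0, 1, 4)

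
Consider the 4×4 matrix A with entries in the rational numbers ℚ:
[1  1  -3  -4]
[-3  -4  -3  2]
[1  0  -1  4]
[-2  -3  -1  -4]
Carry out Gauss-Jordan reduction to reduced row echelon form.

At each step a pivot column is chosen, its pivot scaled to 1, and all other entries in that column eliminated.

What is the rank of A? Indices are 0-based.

pivot(0,0)=1: scale R0 → (1, 1, -3, -4)
  clear (1,0): R1 −= (-3)R0 → (0, -1, -12, -10)
  clear (2,0): R2 −= (1)R0 → (0, -1, 2, 8)
  clear (3,0): R3 −= (-2)R0 → (0, -1, -7, -12)
pivot(1,1)=-1: scale R1 → (0, 1, 12, 10)
  clear (0,1): R0 −= (1)R1 → (1, 0, -15, -14)
  clear (2,1): R2 −= (-1)R1 → (0, 0, 14, 18)
  clear (3,1): R3 −= (-1)R1 → (0, 0, 5, -2)
pivot(2,2)=14: scale R2 → (0, 0, 1, 9/7)
  clear (0,2): R0 −= (-15)R2 → (1, 0, 0, 37/7)
  clear (1,2): R1 −= (12)R2 → (0, 1, 0, -38/7)
  clear (3,2): R3 −= (5)R2 → (0, 0, 0, -59/7)
pivot(3,3)=-59/7: scale R3 → (0, 0, 0, 1)
  clear (0,3): R0 −= (37/7)R3 → (1, 0, 0, 0)
  clear (1,3): R1 −= (-38/7)R3 → (0, 1, 0, 0)
  clear (2,3): R2 −= (9/7)R3 → (0, 0, 1, 0)

rank = 4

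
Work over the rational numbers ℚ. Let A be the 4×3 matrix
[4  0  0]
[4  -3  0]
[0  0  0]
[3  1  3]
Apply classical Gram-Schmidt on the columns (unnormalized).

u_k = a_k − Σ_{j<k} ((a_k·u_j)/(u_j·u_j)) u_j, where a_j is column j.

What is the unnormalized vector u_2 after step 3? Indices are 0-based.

Step 1: u_0 = a_0 = (4, 4, 0, 3).
Step 2: u_1 = a_1 − (-9/41)·u_0 = (36/41, -87/41, 0, 68/41).
Step 3: u_2 = a_2 − (9/41)·u_0 − (204/329)·u_1 = (-468/329, 144/329, 0, 432/329).

u_2 = (-468/329, 144/329, 0, 432/329)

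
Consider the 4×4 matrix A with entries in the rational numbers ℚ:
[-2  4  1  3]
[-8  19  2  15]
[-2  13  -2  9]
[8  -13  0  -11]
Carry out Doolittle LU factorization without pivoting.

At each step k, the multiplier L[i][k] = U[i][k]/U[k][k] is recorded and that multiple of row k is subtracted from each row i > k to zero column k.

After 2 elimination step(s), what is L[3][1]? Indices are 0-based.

k=0: U[0][0]=-2
  eliminate (1,0): mult=4, new row 1: (0, 3, -2, 3); set L[1][0]=4
  eliminate (2,0): mult=1, new row 2: (0, 9, -3, 6); set L[2][0]=1
  eliminate (3,0): mult=-4, new row 3: (0, 3, 4, 1); set L[3][0]=-4
k=1: U[1][1]=3
  eliminate (2,1): mult=3, new row 2: (0, 0, 3, -3); set L[2][1]=3
  eliminate (3,1): mult=1, new row 3: (0, 0, 6, -2); set L[3][1]=1

L[3][1] = 1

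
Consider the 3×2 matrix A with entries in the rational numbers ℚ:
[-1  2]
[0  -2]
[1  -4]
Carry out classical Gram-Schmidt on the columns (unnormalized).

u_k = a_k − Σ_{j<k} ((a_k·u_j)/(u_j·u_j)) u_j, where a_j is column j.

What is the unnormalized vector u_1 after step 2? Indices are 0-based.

Step 1: u_0 = a_0 = (-1, 0, 1).
Step 2: u_1 = a_1 − (-3)·u_0 = (-1, -2, -1).

u_1 = (-1, -2, -1)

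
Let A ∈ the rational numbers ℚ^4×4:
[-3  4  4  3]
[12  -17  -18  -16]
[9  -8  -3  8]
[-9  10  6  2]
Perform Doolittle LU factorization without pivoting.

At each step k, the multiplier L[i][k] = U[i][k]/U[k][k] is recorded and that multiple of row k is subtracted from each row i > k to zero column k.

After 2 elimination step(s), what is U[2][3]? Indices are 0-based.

U[2][3] = 1

k=0: U[0][0]=-3
  eliminate (1,0): mult=-4, new row 1: (0, -1, -2, -4); set L[1][0]=-4
  eliminate (2,0): mult=-3, new row 2: (0, 4, 9, 17); set L[2][0]=-3
  eliminate (3,0): mult=3, new row 3: (0, -2, -6, -7); set L[3][0]=3
k=1: U[1][1]=-1
  eliminate (2,1): mult=-4, new row 2: (0, 0, 1, 1); set L[2][1]=-4
  eliminate (3,1): mult=2, new row 3: (0, 0, -2, 1); set L[3][1]=2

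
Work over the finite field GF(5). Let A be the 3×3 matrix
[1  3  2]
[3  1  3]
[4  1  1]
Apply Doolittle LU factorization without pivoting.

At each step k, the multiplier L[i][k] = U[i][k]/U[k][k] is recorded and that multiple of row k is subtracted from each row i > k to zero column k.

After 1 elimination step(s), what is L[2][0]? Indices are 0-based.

[col 0] pivot 1
  R1 -= 3*R0 → (0, 2, 2)  (L[1][0] := 3)
  R2 -= 4*R0 → (0, 4, 3)  (L[2][0] := 4)

L[2][0] = 4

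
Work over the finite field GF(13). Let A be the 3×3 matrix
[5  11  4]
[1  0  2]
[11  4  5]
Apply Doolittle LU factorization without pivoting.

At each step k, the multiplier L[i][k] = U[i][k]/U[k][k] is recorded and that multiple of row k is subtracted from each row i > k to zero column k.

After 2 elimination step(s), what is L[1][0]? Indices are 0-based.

L[1][0] = 8

k=0: U[0][0]=5
  eliminate (1,0): mult=8, new row 1: (0, 3, 9); set L[1][0]=8
  eliminate (2,0): mult=10, new row 2: (0, 11, 4); set L[2][0]=10
k=1: U[1][1]=3
  eliminate (2,1): mult=8, new row 2: (0, 0, 10); set L[2][1]=8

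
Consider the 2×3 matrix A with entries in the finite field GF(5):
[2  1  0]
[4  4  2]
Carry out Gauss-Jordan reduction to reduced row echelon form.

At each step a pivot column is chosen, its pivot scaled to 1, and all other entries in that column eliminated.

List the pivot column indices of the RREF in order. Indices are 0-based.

pivot columns: 0, 1

pivot(0,0)=2: scale R0 → (1, 3, 0)
  clear (1,0): R1 −= (4)R0 → (0, 2, 2)
pivot(1,1)=2: scale R1 → (0, 1, 1)
  clear (0,1): R0 −= (3)R1 → (1, 0, 2)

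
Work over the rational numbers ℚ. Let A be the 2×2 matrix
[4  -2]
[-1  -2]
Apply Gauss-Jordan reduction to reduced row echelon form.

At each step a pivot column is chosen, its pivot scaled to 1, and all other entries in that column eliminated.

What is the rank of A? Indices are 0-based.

pivot(0,0)=4: scale R0 → (1, -1/2)
  clear (1,0): R1 −= (-1)R0 → (0, -5/2)
pivot(1,1)=-5/2: scale R1 → (0, 1)
  clear (0,1): R0 −= (-1/2)R1 → (1, 0)

rank = 2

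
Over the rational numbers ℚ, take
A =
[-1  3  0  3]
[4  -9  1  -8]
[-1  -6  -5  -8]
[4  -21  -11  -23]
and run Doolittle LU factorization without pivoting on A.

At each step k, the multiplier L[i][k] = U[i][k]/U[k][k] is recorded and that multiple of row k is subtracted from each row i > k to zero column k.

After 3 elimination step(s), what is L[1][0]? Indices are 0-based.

L[1][0] = -4

[col 0] pivot -1
  R1 -= -4*R0 → (0, 3, 1, 4)  (L[1][0] := -4)
  R2 -= 1*R0 → (0, -9, -5, -11)  (L[2][0] := 1)
  R3 -= -4*R0 → (0, -9, -11, -11)  (L[3][0] := -4)
[col 1] pivot 3
  R2 -= -3*R1 → (0, 0, -2, 1)  (L[2][1] := -3)
  R3 -= -3*R1 → (0, 0, -8, 1)  (L[3][1] := -3)
[col 2] pivot -2
  R3 -= 4*R2 → (0, 0, 0, -3)  (L[3][2] := 4)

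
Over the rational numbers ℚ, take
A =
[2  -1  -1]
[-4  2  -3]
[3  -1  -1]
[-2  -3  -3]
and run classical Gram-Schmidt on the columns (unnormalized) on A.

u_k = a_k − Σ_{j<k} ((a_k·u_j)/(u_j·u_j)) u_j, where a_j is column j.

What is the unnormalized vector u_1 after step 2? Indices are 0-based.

Step 1: u_0 = a_0 = (2, -4, 3, -2).
Step 2: u_1 = a_1 − (-7/33)·u_0 = (-19/33, 38/33, -4/11, -113/33).

u_1 = (-19/33, 38/33, -4/11, -113/33)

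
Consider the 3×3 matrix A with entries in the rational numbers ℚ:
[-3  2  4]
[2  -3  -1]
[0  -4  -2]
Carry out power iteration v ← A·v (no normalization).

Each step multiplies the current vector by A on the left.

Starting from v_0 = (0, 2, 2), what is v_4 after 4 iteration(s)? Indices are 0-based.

v_4 = (-4212, 2948, 2448)

v_0 = (0, 2, 2).
v_1 = A·v_0 = (12, -8, -12).
v_2 = A·v_1 = (-100, 60, 56).
v_3 = A·v_2 = (644, -436, -352).
v_4 = A·v_3 = (-4212, 2948, 2448).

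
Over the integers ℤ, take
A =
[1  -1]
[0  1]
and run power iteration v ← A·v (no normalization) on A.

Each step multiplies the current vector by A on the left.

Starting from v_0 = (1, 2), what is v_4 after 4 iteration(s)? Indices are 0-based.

v_0 = (1, 2).
v_1 = A·v_0 = (-1, 2).
v_2 = A·v_1 = (-3, 2).
v_3 = A·v_2 = (-5, 2).
v_4 = A·v_3 = (-7, 2).

v_4 = (-7, 2)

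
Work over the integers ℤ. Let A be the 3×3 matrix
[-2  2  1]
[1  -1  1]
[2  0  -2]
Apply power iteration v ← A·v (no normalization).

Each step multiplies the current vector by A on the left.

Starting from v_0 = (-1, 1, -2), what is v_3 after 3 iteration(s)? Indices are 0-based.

v_0 = (-1, 1, -2).
v_1 = A·v_0 = (2, -4, 2).
v_2 = A·v_1 = (-10, 8, 0).
v_3 = A·v_2 = (36, -18, -20).

v_3 = (36, -18, -20)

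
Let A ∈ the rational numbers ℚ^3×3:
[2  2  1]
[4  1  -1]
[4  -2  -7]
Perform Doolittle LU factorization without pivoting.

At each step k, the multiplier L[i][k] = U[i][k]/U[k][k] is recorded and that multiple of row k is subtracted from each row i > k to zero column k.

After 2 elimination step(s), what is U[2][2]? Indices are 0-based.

U[2][2] = -3

k=0: U[0][0]=2
  eliminate (1,0): mult=2, new row 1: (0, -3, -3); set L[1][0]=2
  eliminate (2,0): mult=2, new row 2: (0, -6, -9); set L[2][0]=2
k=1: U[1][1]=-3
  eliminate (2,1): mult=2, new row 2: (0, 0, -3); set L[2][1]=2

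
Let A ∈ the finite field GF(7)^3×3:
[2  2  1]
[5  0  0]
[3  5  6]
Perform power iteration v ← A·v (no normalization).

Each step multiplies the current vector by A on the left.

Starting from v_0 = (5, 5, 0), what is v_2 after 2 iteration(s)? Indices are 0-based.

v_2 = (4, 2, 5)

v_0 = (5, 5, 0).
v_1 = A·v_0 = (6, 4, 5).
v_2 = A·v_1 = (4, 2, 5).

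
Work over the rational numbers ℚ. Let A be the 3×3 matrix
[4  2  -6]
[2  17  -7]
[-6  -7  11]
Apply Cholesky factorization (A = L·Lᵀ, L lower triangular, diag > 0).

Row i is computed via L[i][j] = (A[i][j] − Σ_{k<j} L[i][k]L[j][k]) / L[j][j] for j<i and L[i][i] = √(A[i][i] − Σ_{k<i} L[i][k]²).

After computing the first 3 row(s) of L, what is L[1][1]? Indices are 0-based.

Step 1: L[0][0] = √(4) = 2.
  L[1][0] = (2) / L[0][0] = 1.
Step 2: L[1][1] = √(16) = 4.
  L[2][0] = (-6) / L[0][0] = -3.
  L[2][1] = (-4) / L[1][1] = -1.
Step 3: L[2][2] = √(1) = 1.

L[1][1] = 4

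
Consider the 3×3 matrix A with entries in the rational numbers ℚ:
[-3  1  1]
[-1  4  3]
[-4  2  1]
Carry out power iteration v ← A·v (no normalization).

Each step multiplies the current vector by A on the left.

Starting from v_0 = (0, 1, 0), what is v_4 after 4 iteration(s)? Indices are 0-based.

v_4 = (81, 486, 162)

v_0 = (0, 1, 0).
v_1 = A·v_0 = (1, 4, 2).
v_2 = A·v_1 = (3, 21, 6).
v_3 = A·v_2 = (18, 99, 36).
v_4 = A·v_3 = (81, 486, 162).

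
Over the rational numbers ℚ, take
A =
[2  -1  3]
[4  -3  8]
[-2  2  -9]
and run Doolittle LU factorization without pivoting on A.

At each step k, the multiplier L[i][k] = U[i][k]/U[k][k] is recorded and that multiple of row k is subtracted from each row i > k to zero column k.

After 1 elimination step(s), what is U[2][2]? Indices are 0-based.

Step 1: pivot at (0,0) is 2.
  row1 ← row1 − (2)·row0  ⇒  L[1][0]=2, U row1=(0, -1, 2)
  row2 ← row2 − (-1)·row0  ⇒  L[2][0]=-1, U row2=(0, 1, -6)

U[2][2] = -6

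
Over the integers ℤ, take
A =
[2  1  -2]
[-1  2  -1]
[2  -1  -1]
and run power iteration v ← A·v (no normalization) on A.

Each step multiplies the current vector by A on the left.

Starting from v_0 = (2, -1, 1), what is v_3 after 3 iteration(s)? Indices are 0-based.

v_0 = (2, -1, 1).
v_1 = A·v_0 = (1, -5, 4).
v_2 = A·v_1 = (-11, -15, 3).
v_3 = A·v_2 = (-43, -22, -10).

v_3 = (-43, -22, -10)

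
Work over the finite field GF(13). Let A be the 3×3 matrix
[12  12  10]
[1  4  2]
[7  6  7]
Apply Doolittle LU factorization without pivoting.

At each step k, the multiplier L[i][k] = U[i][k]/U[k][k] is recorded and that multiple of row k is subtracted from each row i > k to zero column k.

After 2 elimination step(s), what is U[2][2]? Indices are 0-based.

Step 1: pivot at (0,0) is 12.
  row1 ← row1 − (12)·row0  ⇒  L[1][0]=12, U row1=(0, 3, 12)
  row2 ← row2 − (6)·row0  ⇒  L[2][0]=6, U row2=(0, 12, 12)
Step 2: pivot at (1,1) is 3.
  row2 ← row2 − (4)·row1  ⇒  L[2][1]=4, U row2=(0, 0, 3)

U[2][2] = 3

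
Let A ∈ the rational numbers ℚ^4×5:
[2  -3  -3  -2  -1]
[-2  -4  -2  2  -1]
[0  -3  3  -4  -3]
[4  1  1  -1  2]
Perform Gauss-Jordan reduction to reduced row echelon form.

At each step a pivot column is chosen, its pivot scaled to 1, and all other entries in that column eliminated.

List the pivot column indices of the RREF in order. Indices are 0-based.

[1] R0 /= 2  ⇒  (1, -3/2, -3/2, -1, -1/2)
     R1 -= -2·R0  ⇒  (0, -7, -5, 0, -2)
     R3 -= 4·R0  ⇒  (0, 7, 7, 3, 4)
[2] R1 /= -7  ⇒  (0, 1, 5/7, 0, 2/7)
     R0 -= -3/2·R1  ⇒  (1, 0, -3/7, -1, -1/14)
     R2 -= -3·R1  ⇒  (0, 0, 36/7, -4, -15/7)
     R3 -= 7·R1  ⇒  (0, 0, 2, 3, 2)
[3] R2 /= 36/7  ⇒  (0, 0, 1, -7/9, -5/12)
     R0 -= -3/7·R2  ⇒  (1, 0, 0, -4/3, -1/4)
     R1 -= 5/7·R2  ⇒  (0, 1, 0, 5/9, 7/12)
     R3 -= 2·R2  ⇒  (0, 0, 0, 41/9, 17/6)
[4] R3 /= 41/9  ⇒  (0, 0, 0, 1, 51/82)
     R0 -= -4/3·R3  ⇒  (1, 0, 0, 0, 95/164)
     R1 -= 5/9·R3  ⇒  (0, 1, 0, 0, 39/164)
     R2 -= -7/9·R3  ⇒  (0, 0, 1, 0, 11/164)

pivot columns: 0, 1, 2, 3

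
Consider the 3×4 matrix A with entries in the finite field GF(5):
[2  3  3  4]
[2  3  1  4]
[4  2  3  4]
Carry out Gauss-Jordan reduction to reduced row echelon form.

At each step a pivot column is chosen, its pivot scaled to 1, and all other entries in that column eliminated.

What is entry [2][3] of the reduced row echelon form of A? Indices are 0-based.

pivot(0,0)=2: scale R0 → (1, 4, 4, 2)
  clear (1,0): R1 −= (2)R0 → (0, 0, 3, 0)
  clear (2,0): R2 −= (4)R0 → (0, 1, 2, 1)
pivot(1,1): swap R1↔R2
pivot(1,1)=1: scale R1 → (0, 1, 2, 1)
  clear (0,1): R0 −= (4)R1 → (1, 0, 1, 3)
pivot(2,2)=3: scale R2 → (0, 0, 1, 0)
  clear (0,2): R0 −= (1)R2 → (1, 0, 0, 3)
  clear (1,2): R1 −= (2)R2 → (0, 1, 0, 1)

M[2][3] = 0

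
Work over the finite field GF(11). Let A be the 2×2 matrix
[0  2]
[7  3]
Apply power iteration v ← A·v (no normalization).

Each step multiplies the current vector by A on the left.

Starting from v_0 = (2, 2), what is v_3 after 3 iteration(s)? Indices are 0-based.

v_3 = (0, 5)

v_0 = (2, 2).
v_1 = A·v_0 = (4, 9).
v_2 = A·v_1 = (7, 0).
v_3 = A·v_2 = (0, 5).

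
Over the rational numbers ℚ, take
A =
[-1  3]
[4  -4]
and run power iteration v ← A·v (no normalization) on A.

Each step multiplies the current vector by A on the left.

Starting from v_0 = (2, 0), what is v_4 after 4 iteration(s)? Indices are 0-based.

v_4 = (938, -1640)

v_0 = (2, 0).
v_1 = A·v_0 = (-2, 8).
v_2 = A·v_1 = (26, -40).
v_3 = A·v_2 = (-146, 264).
v_4 = A·v_3 = (938, -1640).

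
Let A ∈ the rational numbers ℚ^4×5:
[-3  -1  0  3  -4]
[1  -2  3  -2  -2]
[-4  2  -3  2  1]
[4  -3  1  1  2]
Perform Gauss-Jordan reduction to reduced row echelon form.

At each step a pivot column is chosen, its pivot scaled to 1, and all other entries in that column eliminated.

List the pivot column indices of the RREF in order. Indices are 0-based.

pivot columns: 0, 1, 2, 3

pivot(0,0)=-3: scale R0 → (1, 1/3, 0, -1, 4/3)
  clear (1,0): R1 −= (1)R0 → (0, -7/3, 3, -1, -10/3)
  clear (2,0): R2 −= (-4)R0 → (0, 10/3, -3, -2, 19/3)
  clear (3,0): R3 −= (4)R0 → (0, -13/3, 1, 5, -10/3)
pivot(1,1)=-7/3: scale R1 → (0, 1, -9/7, 3/7, 10/7)
  clear (0,1): R0 −= (1/3)R1 → (1, 0, 3/7, -8/7, 6/7)
  clear (2,1): R2 −= (10/3)R1 → (0, 0, 9/7, -24/7, 11/7)
  clear (3,1): R3 −= (-13/3)R1 → (0, 0, -32/7, 48/7, 20/7)
pivot(2,2)=9/7: scale R2 → (0, 0, 1, -8/3, 11/9)
  clear (0,2): R0 −= (3/7)R2 → (1, 0, 0, 0, 1/3)
  clear (1,2): R1 −= (-9/7)R2 → (0, 1, 0, -3, 3)
  clear (3,2): R3 −= (-32/7)R2 → (0, 0, 0, -16/3, 76/9)
pivot(3,3)=-16/3: scale R3 → (0, 0, 0, 1, -19/12)
  clear (1,3): R1 −= (-3)R3 → (0, 1, 0, 0, -7/4)
  clear (2,3): R2 −= (-8/3)R3 → (0, 0, 1, 0, -3)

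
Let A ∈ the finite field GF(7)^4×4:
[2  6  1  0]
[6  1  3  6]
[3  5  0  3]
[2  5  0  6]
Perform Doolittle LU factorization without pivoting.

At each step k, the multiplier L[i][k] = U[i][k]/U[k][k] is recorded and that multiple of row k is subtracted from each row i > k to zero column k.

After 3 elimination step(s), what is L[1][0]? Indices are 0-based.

Step 1: pivot at (0,0) is 2.
  row1 ← row1 − (3)·row0  ⇒  L[1][0]=3, U row1=(0, 4, 0, 6)
  row2 ← row2 − (5)·row0  ⇒  L[2][0]=5, U row2=(0, 3, 2, 3)
  row3 ← row3 − (1)·row0  ⇒  L[3][0]=1, U row3=(0, 6, 6, 6)
Step 2: pivot at (1,1) is 4.
  row2 ← row2 − (6)·row1  ⇒  L[2][1]=6, U row2=(0, 0, 2, 2)
  row3 ← row3 − (5)·row1  ⇒  L[3][1]=5, U row3=(0, 0, 6, 4)
Step 3: pivot at (2,2) is 2.
  row3 ← row3 − (3)·row2  ⇒  L[3][2]=3, U row3=(0, 0, 0, 5)

L[1][0] = 3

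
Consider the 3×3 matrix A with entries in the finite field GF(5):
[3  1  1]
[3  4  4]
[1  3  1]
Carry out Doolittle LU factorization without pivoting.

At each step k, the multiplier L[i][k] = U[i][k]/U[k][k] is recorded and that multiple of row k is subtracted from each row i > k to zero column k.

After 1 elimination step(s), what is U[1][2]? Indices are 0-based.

U[1][2] = 3

k=0: U[0][0]=3
  eliminate (1,0): mult=1, new row 1: (0, 3, 3); set L[1][0]=1
  eliminate (2,0): mult=2, new row 2: (0, 1, 4); set L[2][0]=2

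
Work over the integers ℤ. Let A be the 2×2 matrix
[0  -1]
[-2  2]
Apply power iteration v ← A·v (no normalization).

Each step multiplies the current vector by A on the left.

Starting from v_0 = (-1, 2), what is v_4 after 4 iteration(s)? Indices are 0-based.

v_0 = (-1, 2).
v_1 = A·v_0 = (-2, 6).
v_2 = A·v_1 = (-6, 16).
v_3 = A·v_2 = (-16, 44).
v_4 = A·v_3 = (-44, 120).

v_4 = (-44, 120)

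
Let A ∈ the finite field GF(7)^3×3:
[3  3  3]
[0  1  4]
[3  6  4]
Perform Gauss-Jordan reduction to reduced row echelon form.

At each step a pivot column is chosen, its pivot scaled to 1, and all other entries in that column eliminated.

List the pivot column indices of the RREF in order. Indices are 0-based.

[1] R0 /= 3  ⇒  (1, 1, 1)
     R2 -= 3·R0  ⇒  (0, 3, 1)
[2] R1 /= 1  ⇒  (0, 1, 4)
     R0 -= 1·R1  ⇒  (1, 0, 4)
     R2 -= 3·R1  ⇒  (0, 0, 3)
[3] R2 /= 3  ⇒  (0, 0, 1)
     R0 -= 4·R2  ⇒  (1, 0, 0)
     R1 -= 4·R2  ⇒  (0, 1, 0)

pivot columns: 0, 1, 2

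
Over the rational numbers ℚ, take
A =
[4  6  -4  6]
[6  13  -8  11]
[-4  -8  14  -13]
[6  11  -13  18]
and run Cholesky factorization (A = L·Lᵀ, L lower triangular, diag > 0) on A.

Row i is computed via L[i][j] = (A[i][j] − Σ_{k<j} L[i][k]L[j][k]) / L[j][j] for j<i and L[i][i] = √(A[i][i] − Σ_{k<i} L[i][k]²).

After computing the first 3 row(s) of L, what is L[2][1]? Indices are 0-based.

L[2][1] = -1

Step 1: L[0][0] = √(4) = 2.
  L[1][0] = (6) / L[0][0] = 3.
Step 2: L[1][1] = √(4) = 2.
  L[2][0] = (-4) / L[0][0] = -2.
  L[2][1] = (-2) / L[1][1] = -1.
Step 3: L[2][2] = √(9) = 3.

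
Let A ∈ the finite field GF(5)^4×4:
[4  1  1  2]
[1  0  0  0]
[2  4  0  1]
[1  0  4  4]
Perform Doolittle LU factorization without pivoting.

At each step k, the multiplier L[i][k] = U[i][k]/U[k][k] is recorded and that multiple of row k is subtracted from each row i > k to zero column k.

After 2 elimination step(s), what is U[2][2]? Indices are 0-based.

k=0: U[0][0]=4
  eliminate (1,0): mult=4, new row 1: (0, 1, 1, 2); set L[1][0]=4
  eliminate (2,0): mult=3, new row 2: (0, 1, 2, 0); set L[2][0]=3
  eliminate (3,0): mult=4, new row 3: (0, 1, 0, 1); set L[3][0]=4
k=1: U[1][1]=1
  eliminate (2,1): mult=1, new row 2: (0, 0, 1, 3); set L[2][1]=1
  eliminate (3,1): mult=1, new row 3: (0, 0, 4, 4); set L[3][1]=1

U[2][2] = 1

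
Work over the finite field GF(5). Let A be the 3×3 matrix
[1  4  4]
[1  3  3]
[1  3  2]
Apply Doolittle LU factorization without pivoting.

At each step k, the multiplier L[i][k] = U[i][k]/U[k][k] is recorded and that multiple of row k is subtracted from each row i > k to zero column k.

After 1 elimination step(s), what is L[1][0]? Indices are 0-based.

k=0: U[0][0]=1
  eliminate (1,0): mult=1, new row 1: (0, 4, 4); set L[1][0]=1
  eliminate (2,0): mult=1, new row 2: (0, 4, 3); set L[2][0]=1

L[1][0] = 1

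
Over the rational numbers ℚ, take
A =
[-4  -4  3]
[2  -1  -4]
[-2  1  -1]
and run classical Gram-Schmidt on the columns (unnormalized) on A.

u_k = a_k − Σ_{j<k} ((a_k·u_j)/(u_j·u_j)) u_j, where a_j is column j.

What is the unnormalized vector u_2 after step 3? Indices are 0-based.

Step 1: u_0 = a_0 = (-4, 2, -2).
Step 2: u_1 = a_1 − (1/2)·u_0 = (-2, -2, 2).
Step 3: u_2 = a_2 − (-3/4)·u_0 − (0)·u_1 = (0, -5/2, -5/2).

u_2 = (0, -5/2, -5/2)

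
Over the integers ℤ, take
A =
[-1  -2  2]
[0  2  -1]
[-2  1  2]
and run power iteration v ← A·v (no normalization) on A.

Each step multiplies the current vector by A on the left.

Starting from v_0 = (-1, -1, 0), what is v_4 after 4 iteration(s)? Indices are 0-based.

v_4 = (-33, 15, -40)

v_0 = (-1, -1, 0).
v_1 = A·v_0 = (3, -2, 1).
v_2 = A·v_1 = (3, -5, -6).
v_3 = A·v_2 = (-5, -4, -23).
v_4 = A·v_3 = (-33, 15, -40).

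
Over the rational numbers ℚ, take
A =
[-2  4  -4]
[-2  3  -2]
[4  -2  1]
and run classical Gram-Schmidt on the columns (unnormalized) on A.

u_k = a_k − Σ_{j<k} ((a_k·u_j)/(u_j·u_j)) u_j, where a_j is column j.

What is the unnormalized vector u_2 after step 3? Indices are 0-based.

Step 1: u_0 = a_0 = (-2, -2, 4).
Step 2: u_1 = a_1 − (-11/12)·u_0 = (13/6, 7/6, 5/3).
Step 3: u_2 = a_2 − (2/3)·u_0 − (-56/53)·u_1 = (-20/53, 30/53, 5/53).

u_2 = (-20/53, 30/53, 5/53)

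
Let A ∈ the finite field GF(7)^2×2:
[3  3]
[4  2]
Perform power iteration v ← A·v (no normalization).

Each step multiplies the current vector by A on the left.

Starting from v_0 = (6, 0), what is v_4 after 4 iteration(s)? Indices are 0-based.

v_0 = (6, 0).
v_1 = A·v_0 = (4, 3).
v_2 = A·v_1 = (0, 1).
v_3 = A·v_2 = (3, 2).
v_4 = A·v_3 = (1, 2).

v_4 = (1, 2)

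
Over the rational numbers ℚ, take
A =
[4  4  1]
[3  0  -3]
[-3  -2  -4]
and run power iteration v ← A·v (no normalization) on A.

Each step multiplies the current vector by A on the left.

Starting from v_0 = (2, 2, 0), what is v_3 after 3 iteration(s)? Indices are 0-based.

v_3 = (604, 294, -310)

v_0 = (2, 2, 0).
v_1 = A·v_0 = (16, 6, -10).
v_2 = A·v_1 = (78, 78, -20).
v_3 = A·v_2 = (604, 294, -310).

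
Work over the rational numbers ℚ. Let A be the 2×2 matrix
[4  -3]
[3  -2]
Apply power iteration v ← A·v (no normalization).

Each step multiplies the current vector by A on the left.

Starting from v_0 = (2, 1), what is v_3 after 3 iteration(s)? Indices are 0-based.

v_3 = (11, 10)

v_0 = (2, 1).
v_1 = A·v_0 = (5, 4).
v_2 = A·v_1 = (8, 7).
v_3 = A·v_2 = (11, 10).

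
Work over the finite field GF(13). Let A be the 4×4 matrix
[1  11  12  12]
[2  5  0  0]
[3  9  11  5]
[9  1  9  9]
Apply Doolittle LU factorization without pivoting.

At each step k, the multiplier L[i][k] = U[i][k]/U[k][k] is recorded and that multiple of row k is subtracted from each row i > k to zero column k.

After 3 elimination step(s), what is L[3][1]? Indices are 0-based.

L[3][1] = 5

Step 1: pivot at (0,0) is 1.
  row1 ← row1 − (2)·row0  ⇒  L[1][0]=2, U row1=(0, 9, 2, 2)
  row2 ← row2 − (3)·row0  ⇒  L[2][0]=3, U row2=(0, 2, 1, 8)
  row3 ← row3 − (9)·row0  ⇒  L[3][0]=9, U row3=(0, 6, 5, 5)
Step 2: pivot at (1,1) is 9.
  row2 ← row2 − (6)·row1  ⇒  L[2][1]=6, U row2=(0, 0, 2, 9)
  row3 ← row3 − (5)·row1  ⇒  L[3][1]=5, U row3=(0, 0, 8, 8)
Step 3: pivot at (2,2) is 2.
  row3 ← row3 − (4)·row2  ⇒  L[3][2]=4, U row3=(0, 0, 0, 11)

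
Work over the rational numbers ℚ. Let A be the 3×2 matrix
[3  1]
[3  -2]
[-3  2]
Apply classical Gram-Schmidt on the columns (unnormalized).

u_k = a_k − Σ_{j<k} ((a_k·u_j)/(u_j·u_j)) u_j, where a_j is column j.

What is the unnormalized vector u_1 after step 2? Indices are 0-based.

u_1 = (2, -1, 1)

Step 1: u_0 = a_0 = (3, 3, -3).
Step 2: u_1 = a_1 − (-1/3)·u_0 = (2, -1, 1).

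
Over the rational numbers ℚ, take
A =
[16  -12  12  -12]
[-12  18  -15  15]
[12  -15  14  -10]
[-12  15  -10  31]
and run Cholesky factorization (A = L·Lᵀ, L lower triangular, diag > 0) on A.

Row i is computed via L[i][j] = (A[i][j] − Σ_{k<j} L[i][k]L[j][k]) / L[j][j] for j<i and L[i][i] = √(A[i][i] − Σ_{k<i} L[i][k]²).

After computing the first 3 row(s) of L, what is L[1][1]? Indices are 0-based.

Step 1: L[0][0] = √(16) = 4.
  L[1][0] = (-12) / L[0][0] = -3.
Step 2: L[1][1] = √(9) = 3.
  L[2][0] = (12) / L[0][0] = 3.
  L[2][1] = (-6) / L[1][1] = -2.
Step 3: L[2][2] = √(1) = 1.

L[1][1] = 3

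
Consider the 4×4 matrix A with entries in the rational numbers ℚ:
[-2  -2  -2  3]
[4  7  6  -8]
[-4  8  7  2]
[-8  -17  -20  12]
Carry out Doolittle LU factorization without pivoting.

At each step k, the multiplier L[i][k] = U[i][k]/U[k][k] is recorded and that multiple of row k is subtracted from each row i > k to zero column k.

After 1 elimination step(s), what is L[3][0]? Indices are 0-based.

k=0: U[0][0]=-2
  eliminate (1,0): mult=-2, new row 1: (0, 3, 2, -2); set L[1][0]=-2
  eliminate (2,0): mult=2, new row 2: (0, 12, 11, -4); set L[2][0]=2
  eliminate (3,0): mult=4, new row 3: (0, -9, -12, 0); set L[3][0]=4

L[3][0] = 4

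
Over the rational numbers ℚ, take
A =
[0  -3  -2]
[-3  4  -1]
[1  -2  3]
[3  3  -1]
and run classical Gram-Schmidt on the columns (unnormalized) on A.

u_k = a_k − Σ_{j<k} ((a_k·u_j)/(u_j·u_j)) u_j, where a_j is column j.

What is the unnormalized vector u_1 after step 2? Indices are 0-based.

u_1 = (-3, 61/19, -33/19, 72/19)

Step 1: u_0 = a_0 = (0, -3, 1, 3).
Step 2: u_1 = a_1 − (-5/19)·u_0 = (-3, 61/19, -33/19, 72/19).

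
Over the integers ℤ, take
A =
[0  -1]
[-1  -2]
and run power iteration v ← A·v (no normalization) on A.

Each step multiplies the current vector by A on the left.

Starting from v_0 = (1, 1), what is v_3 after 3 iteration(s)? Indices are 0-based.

v_0 = (1, 1).
v_1 = A·v_0 = (-1, -3).
v_2 = A·v_1 = (3, 7).
v_3 = A·v_2 = (-7, -17).

v_3 = (-7, -17)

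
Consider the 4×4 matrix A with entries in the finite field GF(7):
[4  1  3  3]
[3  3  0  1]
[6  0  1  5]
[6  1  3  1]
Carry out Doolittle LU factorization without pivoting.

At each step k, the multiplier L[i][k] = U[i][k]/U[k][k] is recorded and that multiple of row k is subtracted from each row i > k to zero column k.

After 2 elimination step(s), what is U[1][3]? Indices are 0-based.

Step 1: pivot at (0,0) is 4.
  row1 ← row1 − (6)·row0  ⇒  L[1][0]=6, U row1=(0, 4, 3, 4)
  row2 ← row2 − (5)·row0  ⇒  L[2][0]=5, U row2=(0, 2, 0, 4)
  row3 ← row3 − (5)·row0  ⇒  L[3][0]=5, U row3=(0, 3, 2, 0)
Step 2: pivot at (1,1) is 4.
  row2 ← row2 − (4)·row1  ⇒  L[2][1]=4, U row2=(0, 0, 2, 2)
  row3 ← row3 − (6)·row1  ⇒  L[3][1]=6, U row3=(0, 0, 5, 4)

U[1][3] = 4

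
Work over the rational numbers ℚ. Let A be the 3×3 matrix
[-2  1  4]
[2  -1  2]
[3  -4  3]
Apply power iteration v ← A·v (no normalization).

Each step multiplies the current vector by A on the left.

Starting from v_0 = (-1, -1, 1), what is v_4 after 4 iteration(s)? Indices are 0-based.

v_0 = (-1, -1, 1).
v_1 = A·v_0 = (5, 1, 4).
v_2 = A·v_1 = (7, 17, 23).
v_3 = A·v_2 = (95, 43, 22).
v_4 = A·v_3 = (-59, 191, 179).

v_4 = (-59, 191, 179)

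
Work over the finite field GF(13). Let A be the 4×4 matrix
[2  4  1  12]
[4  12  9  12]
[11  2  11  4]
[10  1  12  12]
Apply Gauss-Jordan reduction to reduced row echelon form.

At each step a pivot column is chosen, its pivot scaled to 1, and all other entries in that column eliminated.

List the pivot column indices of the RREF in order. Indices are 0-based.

pivot columns: 0, 1, 2, 3

step 1: normalize row 0 (÷2) = (1, 2, 7, 6)
  row 1: subtract 4×row0 = (0, 4, 7, 1)
  row 2: subtract 11×row0 = (0, 6, 12, 3)
  row 3: subtract 10×row0 = (0, 7, 7, 4)
step 2: normalize row 1 (÷4) = (0, 1, 5, 10)
  row 0: subtract 2×row1 = (1, 0, 10, 12)
  row 2: subtract 6×row1 = (0, 0, 8, 8)
  row 3: subtract 7×row1 = (0, 0, 11, 12)
step 3: normalize row 2 (÷8) = (0, 0, 1, 1)
  row 0: subtract 10×row2 = (1, 0, 0, 2)
  row 1: subtract 5×row2 = (0, 1, 0, 5)
  row 3: subtract 11×row2 = (0, 0, 0, 1)
step 4: normalize row 3 (÷1) = (0, 0, 0, 1)
  row 0: subtract 2×row3 = (1, 0, 0, 0)
  row 1: subtract 5×row3 = (0, 1, 0, 0)
  row 2: subtract 1×row3 = (0, 0, 1, 0)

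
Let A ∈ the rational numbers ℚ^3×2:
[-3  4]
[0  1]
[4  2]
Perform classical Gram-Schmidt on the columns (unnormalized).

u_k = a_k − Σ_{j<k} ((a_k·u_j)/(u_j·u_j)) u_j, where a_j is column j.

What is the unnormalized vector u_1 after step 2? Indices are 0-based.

Step 1: u_0 = a_0 = (-3, 0, 4).
Step 2: u_1 = a_1 − (-4/25)·u_0 = (88/25, 1, 66/25).

u_1 = (88/25, 1, 66/25)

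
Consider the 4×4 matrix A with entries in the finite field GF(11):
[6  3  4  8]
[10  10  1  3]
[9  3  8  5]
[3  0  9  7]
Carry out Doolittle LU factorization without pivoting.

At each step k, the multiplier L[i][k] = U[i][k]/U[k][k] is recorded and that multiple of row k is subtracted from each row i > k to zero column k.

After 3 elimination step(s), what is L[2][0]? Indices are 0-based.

[col 0] pivot 6
  R1 -= 9*R0 → (0, 5, 9, 8)  (L[1][0] := 9)
  R2 -= 7*R0 → (0, 4, 2, 4)  (L[2][0] := 7)
  R3 -= 6*R0 → (0, 4, 7, 3)  (L[3][0] := 6)
[col 1] pivot 5
  R2 -= 3*R1 → (0, 0, 8, 2)  (L[2][1] := 3)
  R3 -= 3*R1 → (0, 0, 2, 1)  (L[3][1] := 3)
[col 2] pivot 8
  R3 -= 3*R2 → (0, 0, 0, 6)  (L[3][2] := 3)

L[2][0] = 7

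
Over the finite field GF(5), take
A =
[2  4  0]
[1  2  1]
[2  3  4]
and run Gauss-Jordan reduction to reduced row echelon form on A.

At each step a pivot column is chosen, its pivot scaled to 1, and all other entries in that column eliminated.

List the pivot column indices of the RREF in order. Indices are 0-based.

step 1: normalize row 0 (÷2) = (1, 2, 0)
  row 1: subtract 1×row0 = (0, 0, 1)
  row 2: subtract 2×row0 = (0, 4, 4)
step 2: exchange rows 1,2
step 2: normalize row 1 (÷4) = (0, 1, 1)
  row 0: subtract 2×row1 = (1, 0, 3)
step 3: normalize row 2 (÷1) = (0, 0, 1)
  row 0: subtract 3×row2 = (1, 0, 0)
  row 1: subtract 1×row2 = (0, 1, 0)

pivot columns: 0, 1, 2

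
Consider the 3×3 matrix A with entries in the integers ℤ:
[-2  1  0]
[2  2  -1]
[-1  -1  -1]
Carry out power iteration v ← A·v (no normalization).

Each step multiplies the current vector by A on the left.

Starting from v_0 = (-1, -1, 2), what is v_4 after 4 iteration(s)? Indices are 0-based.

v_4 = (-53, -83, 22)

v_0 = (-1, -1, 2).
v_1 = A·v_0 = (1, -6, 0).
v_2 = A·v_1 = (-8, -10, 5).
v_3 = A·v_2 = (6, -41, 13).
v_4 = A·v_3 = (-53, -83, 22).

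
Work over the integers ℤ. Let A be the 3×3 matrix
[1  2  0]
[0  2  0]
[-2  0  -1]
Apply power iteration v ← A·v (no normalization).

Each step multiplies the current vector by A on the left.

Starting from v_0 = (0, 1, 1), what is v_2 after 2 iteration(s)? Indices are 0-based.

v_0 = (0, 1, 1).
v_1 = A·v_0 = (2, 2, -1).
v_2 = A·v_1 = (6, 4, -3).

v_2 = (6, 4, -3)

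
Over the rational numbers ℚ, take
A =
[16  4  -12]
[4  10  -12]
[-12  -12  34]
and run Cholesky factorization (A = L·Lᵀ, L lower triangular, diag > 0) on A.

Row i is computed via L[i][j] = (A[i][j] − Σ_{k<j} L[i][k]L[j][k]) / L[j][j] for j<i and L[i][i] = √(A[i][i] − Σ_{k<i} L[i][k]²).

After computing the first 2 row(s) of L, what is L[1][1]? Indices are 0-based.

Step 1: L[0][0] = √(16) = 4.
  L[1][0] = (4) / L[0][0] = 1.
Step 2: L[1][1] = √(9) = 3.

L[1][1] = 3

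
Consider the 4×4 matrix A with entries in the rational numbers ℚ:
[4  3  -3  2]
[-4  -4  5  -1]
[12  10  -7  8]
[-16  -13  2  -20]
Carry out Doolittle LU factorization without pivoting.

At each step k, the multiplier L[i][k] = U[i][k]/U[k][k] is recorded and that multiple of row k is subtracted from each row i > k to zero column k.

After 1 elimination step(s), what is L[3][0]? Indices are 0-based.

L[3][0] = -4

Step 1: pivot at (0,0) is 4.
  row1 ← row1 − (-1)·row0  ⇒  L[1][0]=-1, U row1=(0, -1, 2, 1)
  row2 ← row2 − (3)·row0  ⇒  L[2][0]=3, U row2=(0, 1, 2, 2)
  row3 ← row3 − (-4)·row0  ⇒  L[3][0]=-4, U row3=(0, -1, -10, -12)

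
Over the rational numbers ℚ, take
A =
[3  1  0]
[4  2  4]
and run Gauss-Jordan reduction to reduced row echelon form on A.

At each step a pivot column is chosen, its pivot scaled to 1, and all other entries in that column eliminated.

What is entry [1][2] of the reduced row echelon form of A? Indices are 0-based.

[1] R0 /= 3  ⇒  (1, 1/3, 0)
     R1 -= 4·R0  ⇒  (0, 2/3, 4)
[2] R1 /= 2/3  ⇒  (0, 1, 6)
     R0 -= 1/3·R1  ⇒  (1, 0, -2)

M[1][2] = 6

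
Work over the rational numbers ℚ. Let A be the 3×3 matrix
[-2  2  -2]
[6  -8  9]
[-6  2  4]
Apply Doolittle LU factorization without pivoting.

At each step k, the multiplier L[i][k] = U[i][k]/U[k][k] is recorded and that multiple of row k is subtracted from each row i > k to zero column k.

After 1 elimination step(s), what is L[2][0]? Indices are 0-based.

Step 1: pivot at (0,0) is -2.
  row1 ← row1 − (-3)·row0  ⇒  L[1][0]=-3, U row1=(0, -2, 3)
  row2 ← row2 − (3)·row0  ⇒  L[2][0]=3, U row2=(0, -4, 10)

L[2][0] = 3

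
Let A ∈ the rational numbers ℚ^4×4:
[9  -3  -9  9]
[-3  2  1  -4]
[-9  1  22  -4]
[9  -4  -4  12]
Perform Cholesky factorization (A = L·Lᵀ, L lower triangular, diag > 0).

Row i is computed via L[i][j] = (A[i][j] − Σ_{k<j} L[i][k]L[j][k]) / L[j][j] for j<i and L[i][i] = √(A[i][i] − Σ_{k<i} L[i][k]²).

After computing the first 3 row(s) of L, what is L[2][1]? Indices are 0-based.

L[2][1] = -2

Step 1: L[0][0] = √(9) = 3.
  L[1][0] = (-3) / L[0][0] = -1.
Step 2: L[1][1] = √(1) = 1.
  L[2][0] = (-9) / L[0][0] = -3.
  L[2][1] = (-2) / L[1][1] = -2.
Step 3: L[2][2] = √(9) = 3.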